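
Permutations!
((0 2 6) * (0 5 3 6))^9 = (6)(0 2) = [2, 1, 0, 3, 4, 5, 6]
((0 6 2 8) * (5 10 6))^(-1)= (0 8 2 6 10 5)= [8, 1, 6, 3, 4, 0, 10, 7, 2, 9, 5]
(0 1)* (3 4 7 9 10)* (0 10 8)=(0 1 10 3 4 7 9 8)=[1, 10, 2, 4, 7, 5, 6, 9, 0, 8, 3]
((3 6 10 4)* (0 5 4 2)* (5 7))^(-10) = (0 10 3 5)(2 6 4 7) = [10, 1, 6, 5, 7, 0, 4, 2, 8, 9, 3]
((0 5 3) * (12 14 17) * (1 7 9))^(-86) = [5, 7, 2, 0, 4, 3, 6, 9, 8, 1, 10, 11, 14, 13, 17, 15, 16, 12] = (0 5 3)(1 7 9)(12 14 17)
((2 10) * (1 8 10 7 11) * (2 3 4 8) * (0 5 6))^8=[6, 1, 2, 3, 4, 0, 5, 7, 8, 9, 10, 11]=(11)(0 6 5)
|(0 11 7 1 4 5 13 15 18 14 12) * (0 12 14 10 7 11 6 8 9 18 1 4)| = 12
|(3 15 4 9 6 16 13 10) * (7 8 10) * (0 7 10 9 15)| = |(0 7 8 9 6 16 13 10 3)(4 15)| = 18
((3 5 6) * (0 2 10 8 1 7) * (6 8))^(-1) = (0 7 1 8 5 3 6 10 2) = [7, 8, 0, 6, 4, 3, 10, 1, 5, 9, 2]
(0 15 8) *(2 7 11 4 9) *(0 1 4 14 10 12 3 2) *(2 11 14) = (0 15 8 1 4 9)(2 7 14 10 12 3 11) = [15, 4, 7, 11, 9, 5, 6, 14, 1, 0, 12, 2, 3, 13, 10, 8]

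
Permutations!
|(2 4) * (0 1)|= 2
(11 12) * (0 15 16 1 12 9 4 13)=(0 15 16 1 12 11 9 4 13)=[15, 12, 2, 3, 13, 5, 6, 7, 8, 4, 10, 9, 11, 0, 14, 16, 1]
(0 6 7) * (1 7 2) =[6, 7, 1, 3, 4, 5, 2, 0] =(0 6 2 1 7)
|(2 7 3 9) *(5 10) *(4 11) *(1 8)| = 4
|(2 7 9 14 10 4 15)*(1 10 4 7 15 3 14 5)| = |(1 10 7 9 5)(2 15)(3 14 4)| = 30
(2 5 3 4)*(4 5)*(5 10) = (2 4)(3 10 5) = [0, 1, 4, 10, 2, 3, 6, 7, 8, 9, 5]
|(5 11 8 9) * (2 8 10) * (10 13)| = 7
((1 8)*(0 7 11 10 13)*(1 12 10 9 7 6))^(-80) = (0 12 6 10 1 13 8)(7 11 9) = [12, 13, 2, 3, 4, 5, 10, 11, 0, 7, 1, 9, 6, 8]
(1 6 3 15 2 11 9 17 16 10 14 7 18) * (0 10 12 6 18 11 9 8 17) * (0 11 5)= (0 10 14 7 5)(1 18)(2 9 11 8 17 16 12 6 3 15)= [10, 18, 9, 15, 4, 0, 3, 5, 17, 11, 14, 8, 6, 13, 7, 2, 12, 16, 1]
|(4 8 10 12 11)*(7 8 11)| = 4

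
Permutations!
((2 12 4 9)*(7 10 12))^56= [0, 1, 10, 3, 2, 5, 6, 12, 8, 7, 4, 11, 9]= (2 10 4)(7 12 9)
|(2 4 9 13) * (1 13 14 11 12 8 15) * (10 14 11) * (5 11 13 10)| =|(1 10 14 5 11 12 8 15)(2 4 9 13)| =8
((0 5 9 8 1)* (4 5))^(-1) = (0 1 8 9 5 4) = [1, 8, 2, 3, 0, 4, 6, 7, 9, 5]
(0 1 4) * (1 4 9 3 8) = (0 4)(1 9 3 8) = [4, 9, 2, 8, 0, 5, 6, 7, 1, 3]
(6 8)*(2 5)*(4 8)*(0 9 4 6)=(0 9 4 8)(2 5)=[9, 1, 5, 3, 8, 2, 6, 7, 0, 4]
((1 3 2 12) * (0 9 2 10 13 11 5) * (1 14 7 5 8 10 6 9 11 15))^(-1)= (0 5 7 14 12 2 9 6 3 1 15 13 10 8 11)= [5, 15, 9, 1, 4, 7, 3, 14, 11, 6, 8, 0, 2, 10, 12, 13]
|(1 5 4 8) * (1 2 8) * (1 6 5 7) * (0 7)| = |(0 7 1)(2 8)(4 6 5)| = 6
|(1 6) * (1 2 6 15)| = 2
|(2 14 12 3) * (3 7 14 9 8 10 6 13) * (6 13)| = |(2 9 8 10 13 3)(7 14 12)| = 6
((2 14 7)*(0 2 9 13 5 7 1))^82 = [14, 2, 1, 3, 4, 9, 6, 13, 8, 5, 10, 11, 12, 7, 0] = (0 14)(1 2)(5 9)(7 13)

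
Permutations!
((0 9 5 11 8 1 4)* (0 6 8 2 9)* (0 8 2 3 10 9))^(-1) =(0 2 6 4 1 8)(3 11 5 9 10) =[2, 8, 6, 11, 1, 9, 4, 7, 0, 10, 3, 5]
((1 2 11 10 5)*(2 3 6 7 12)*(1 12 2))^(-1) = (1 12 5 10 11 2 7 6 3) = [0, 12, 7, 1, 4, 10, 3, 6, 8, 9, 11, 2, 5]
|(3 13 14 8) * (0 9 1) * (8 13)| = |(0 9 1)(3 8)(13 14)| = 6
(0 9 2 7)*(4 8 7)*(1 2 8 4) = (0 9 8 7)(1 2) = [9, 2, 1, 3, 4, 5, 6, 0, 7, 8]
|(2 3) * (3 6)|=|(2 6 3)|=3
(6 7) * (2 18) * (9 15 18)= (2 9 15 18)(6 7)= [0, 1, 9, 3, 4, 5, 7, 6, 8, 15, 10, 11, 12, 13, 14, 18, 16, 17, 2]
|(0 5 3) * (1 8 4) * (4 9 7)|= |(0 5 3)(1 8 9 7 4)|= 15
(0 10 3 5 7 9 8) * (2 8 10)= (0 2 8)(3 5 7 9 10)= [2, 1, 8, 5, 4, 7, 6, 9, 0, 10, 3]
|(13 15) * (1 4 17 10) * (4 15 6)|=7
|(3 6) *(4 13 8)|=|(3 6)(4 13 8)|=6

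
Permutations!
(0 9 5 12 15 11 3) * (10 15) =(0 9 5 12 10 15 11 3) =[9, 1, 2, 0, 4, 12, 6, 7, 8, 5, 15, 3, 10, 13, 14, 11]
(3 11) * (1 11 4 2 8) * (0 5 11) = (0 5 11 3 4 2 8 1) = [5, 0, 8, 4, 2, 11, 6, 7, 1, 9, 10, 3]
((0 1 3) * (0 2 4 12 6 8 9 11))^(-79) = (0 1 3 2 4 12 6 8 9 11) = [1, 3, 4, 2, 12, 5, 8, 7, 9, 11, 10, 0, 6]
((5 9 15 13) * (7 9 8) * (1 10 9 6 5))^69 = (1 13 15 9 10)(5 8 7 6) = [0, 13, 2, 3, 4, 8, 5, 6, 7, 10, 1, 11, 12, 15, 14, 9]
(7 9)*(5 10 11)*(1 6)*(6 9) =(1 9 7 6)(5 10 11) =[0, 9, 2, 3, 4, 10, 1, 6, 8, 7, 11, 5]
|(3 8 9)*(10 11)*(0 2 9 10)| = |(0 2 9 3 8 10 11)| = 7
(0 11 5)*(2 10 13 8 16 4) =[11, 1, 10, 3, 2, 0, 6, 7, 16, 9, 13, 5, 12, 8, 14, 15, 4] =(0 11 5)(2 10 13 8 16 4)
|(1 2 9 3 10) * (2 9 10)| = 5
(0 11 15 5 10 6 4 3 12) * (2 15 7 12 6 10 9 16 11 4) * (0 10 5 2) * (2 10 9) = (0 4 3 6)(2 15 10 5)(7 12 9 16 11) = [4, 1, 15, 6, 3, 2, 0, 12, 8, 16, 5, 7, 9, 13, 14, 10, 11]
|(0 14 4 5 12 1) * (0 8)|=|(0 14 4 5 12 1 8)|=7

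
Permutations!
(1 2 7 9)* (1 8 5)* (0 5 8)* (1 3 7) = [5, 2, 1, 7, 4, 3, 6, 9, 8, 0] = (0 5 3 7 9)(1 2)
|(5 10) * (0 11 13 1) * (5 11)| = 6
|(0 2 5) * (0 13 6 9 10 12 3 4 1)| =11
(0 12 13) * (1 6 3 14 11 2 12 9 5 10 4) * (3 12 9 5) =[5, 6, 9, 14, 1, 10, 12, 7, 8, 3, 4, 2, 13, 0, 11] =(0 5 10 4 1 6 12 13)(2 9 3 14 11)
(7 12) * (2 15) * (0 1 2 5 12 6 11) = [1, 2, 15, 3, 4, 12, 11, 6, 8, 9, 10, 0, 7, 13, 14, 5] = (0 1 2 15 5 12 7 6 11)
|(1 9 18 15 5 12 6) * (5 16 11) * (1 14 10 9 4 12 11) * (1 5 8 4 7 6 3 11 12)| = 15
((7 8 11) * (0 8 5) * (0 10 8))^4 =(5 7 11 8 10) =[0, 1, 2, 3, 4, 7, 6, 11, 10, 9, 5, 8]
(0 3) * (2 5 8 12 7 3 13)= [13, 1, 5, 0, 4, 8, 6, 3, 12, 9, 10, 11, 7, 2]= (0 13 2 5 8 12 7 3)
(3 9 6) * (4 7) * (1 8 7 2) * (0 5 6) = (0 5 6 3 9)(1 8 7 4 2) = [5, 8, 1, 9, 2, 6, 3, 4, 7, 0]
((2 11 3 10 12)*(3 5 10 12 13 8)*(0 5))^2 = (0 10 8 12 11 5 13 3 2) = [10, 1, 0, 2, 4, 13, 6, 7, 12, 9, 8, 5, 11, 3]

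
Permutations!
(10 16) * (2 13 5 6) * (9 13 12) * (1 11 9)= (1 11 9 13 5 6 2 12)(10 16)= [0, 11, 12, 3, 4, 6, 2, 7, 8, 13, 16, 9, 1, 5, 14, 15, 10]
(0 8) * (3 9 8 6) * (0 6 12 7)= [12, 1, 2, 9, 4, 5, 3, 0, 6, 8, 10, 11, 7]= (0 12 7)(3 9 8 6)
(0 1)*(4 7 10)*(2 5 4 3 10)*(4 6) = [1, 0, 5, 10, 7, 6, 4, 2, 8, 9, 3] = (0 1)(2 5 6 4 7)(3 10)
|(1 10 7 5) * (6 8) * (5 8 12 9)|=8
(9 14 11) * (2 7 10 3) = (2 7 10 3)(9 14 11) = [0, 1, 7, 2, 4, 5, 6, 10, 8, 14, 3, 9, 12, 13, 11]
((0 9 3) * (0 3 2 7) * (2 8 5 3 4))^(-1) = (0 7 2 4 3 5 8 9) = [7, 1, 4, 5, 3, 8, 6, 2, 9, 0]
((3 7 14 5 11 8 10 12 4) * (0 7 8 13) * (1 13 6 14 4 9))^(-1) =(0 13 1 9 12 10 8 3 4 7)(5 14 6 11) =[13, 9, 2, 4, 7, 14, 11, 0, 3, 12, 8, 5, 10, 1, 6]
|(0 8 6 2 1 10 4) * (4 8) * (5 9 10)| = |(0 4)(1 5 9 10 8 6 2)| = 14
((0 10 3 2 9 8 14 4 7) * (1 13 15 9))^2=[3, 15, 13, 1, 0, 5, 6, 10, 4, 14, 2, 11, 12, 9, 7, 8]=(0 3 1 15 8 4)(2 13 9 14 7 10)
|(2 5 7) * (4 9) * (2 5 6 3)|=6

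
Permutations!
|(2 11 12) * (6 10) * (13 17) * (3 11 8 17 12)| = |(2 8 17 13 12)(3 11)(6 10)| = 10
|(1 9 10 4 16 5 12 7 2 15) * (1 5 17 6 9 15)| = |(1 15 5 12 7 2)(4 16 17 6 9 10)| = 6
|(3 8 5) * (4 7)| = 6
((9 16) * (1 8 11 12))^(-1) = (1 12 11 8)(9 16) = [0, 12, 2, 3, 4, 5, 6, 7, 1, 16, 10, 8, 11, 13, 14, 15, 9]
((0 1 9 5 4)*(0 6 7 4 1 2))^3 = [2, 1, 0, 3, 4, 5, 6, 7, 8, 9] = (9)(0 2)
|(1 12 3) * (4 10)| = 6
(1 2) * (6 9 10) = (1 2)(6 9 10) = [0, 2, 1, 3, 4, 5, 9, 7, 8, 10, 6]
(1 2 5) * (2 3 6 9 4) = (1 3 6 9 4 2 5) = [0, 3, 5, 6, 2, 1, 9, 7, 8, 4]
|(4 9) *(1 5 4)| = 4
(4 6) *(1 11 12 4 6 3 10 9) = (1 11 12 4 3 10 9) = [0, 11, 2, 10, 3, 5, 6, 7, 8, 1, 9, 12, 4]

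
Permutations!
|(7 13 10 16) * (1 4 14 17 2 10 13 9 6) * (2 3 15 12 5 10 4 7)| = 20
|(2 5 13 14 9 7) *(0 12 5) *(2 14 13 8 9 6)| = 9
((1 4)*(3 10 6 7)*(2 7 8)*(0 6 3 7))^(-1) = (0 2 8 6)(1 4)(3 10) = [2, 4, 8, 10, 1, 5, 0, 7, 6, 9, 3]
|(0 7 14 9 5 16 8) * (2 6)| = 14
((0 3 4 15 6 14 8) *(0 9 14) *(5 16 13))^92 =(0 4 6 3 15)(5 13 16)(8 14 9) =[4, 1, 2, 15, 6, 13, 3, 7, 14, 8, 10, 11, 12, 16, 9, 0, 5]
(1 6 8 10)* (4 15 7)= [0, 6, 2, 3, 15, 5, 8, 4, 10, 9, 1, 11, 12, 13, 14, 7]= (1 6 8 10)(4 15 7)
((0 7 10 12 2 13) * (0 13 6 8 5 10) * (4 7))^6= (13)= [0, 1, 2, 3, 4, 5, 6, 7, 8, 9, 10, 11, 12, 13]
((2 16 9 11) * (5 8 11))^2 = (2 9 8)(5 11 16) = [0, 1, 9, 3, 4, 11, 6, 7, 2, 8, 10, 16, 12, 13, 14, 15, 5]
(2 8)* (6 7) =(2 8)(6 7) =[0, 1, 8, 3, 4, 5, 7, 6, 2]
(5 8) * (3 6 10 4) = (3 6 10 4)(5 8) = [0, 1, 2, 6, 3, 8, 10, 7, 5, 9, 4]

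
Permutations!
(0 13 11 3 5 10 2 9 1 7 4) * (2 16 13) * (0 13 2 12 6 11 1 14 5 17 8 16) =(0 12 6 11 3 17 8 16 2 9 14 5 10)(1 7 4 13) =[12, 7, 9, 17, 13, 10, 11, 4, 16, 14, 0, 3, 6, 1, 5, 15, 2, 8]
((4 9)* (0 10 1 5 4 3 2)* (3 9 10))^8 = (10)(0 2 3) = [2, 1, 3, 0, 4, 5, 6, 7, 8, 9, 10]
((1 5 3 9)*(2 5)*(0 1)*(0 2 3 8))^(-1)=(0 8 5 2 9 3 1)=[8, 0, 9, 1, 4, 2, 6, 7, 5, 3]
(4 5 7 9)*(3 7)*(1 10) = [0, 10, 2, 7, 5, 3, 6, 9, 8, 4, 1] = (1 10)(3 7 9 4 5)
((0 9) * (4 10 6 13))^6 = (4 6)(10 13) = [0, 1, 2, 3, 6, 5, 4, 7, 8, 9, 13, 11, 12, 10]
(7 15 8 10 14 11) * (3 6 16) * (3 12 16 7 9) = [0, 1, 2, 6, 4, 5, 7, 15, 10, 3, 14, 9, 16, 13, 11, 8, 12] = (3 6 7 15 8 10 14 11 9)(12 16)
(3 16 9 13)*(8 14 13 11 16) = (3 8 14 13)(9 11 16) = [0, 1, 2, 8, 4, 5, 6, 7, 14, 11, 10, 16, 12, 3, 13, 15, 9]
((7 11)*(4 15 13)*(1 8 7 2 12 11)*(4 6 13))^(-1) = (1 7 8)(2 11 12)(4 15)(6 13) = [0, 7, 11, 3, 15, 5, 13, 8, 1, 9, 10, 12, 2, 6, 14, 4]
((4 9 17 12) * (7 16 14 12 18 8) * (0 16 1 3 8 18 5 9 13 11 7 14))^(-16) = (18)(1 8 12 13 7 3 14 4 11)(5 17 9) = [0, 8, 2, 14, 11, 17, 6, 3, 12, 5, 10, 1, 13, 7, 4, 15, 16, 9, 18]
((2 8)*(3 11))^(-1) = (2 8)(3 11) = [0, 1, 8, 11, 4, 5, 6, 7, 2, 9, 10, 3]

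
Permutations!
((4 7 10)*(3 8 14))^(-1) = (3 14 8)(4 10 7) = [0, 1, 2, 14, 10, 5, 6, 4, 3, 9, 7, 11, 12, 13, 8]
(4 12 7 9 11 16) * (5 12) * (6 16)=[0, 1, 2, 3, 5, 12, 16, 9, 8, 11, 10, 6, 7, 13, 14, 15, 4]=(4 5 12 7 9 11 6 16)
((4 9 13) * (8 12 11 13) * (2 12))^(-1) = [0, 1, 8, 3, 13, 5, 6, 7, 9, 4, 10, 12, 2, 11] = (2 8 9 4 13 11 12)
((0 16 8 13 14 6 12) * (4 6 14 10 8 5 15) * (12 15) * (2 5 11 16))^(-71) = (0 2 5 12)(4 6 15)(8 13 10)(11 16) = [2, 1, 5, 3, 6, 12, 15, 7, 13, 9, 8, 16, 0, 10, 14, 4, 11]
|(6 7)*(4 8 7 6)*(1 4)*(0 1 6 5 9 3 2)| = 10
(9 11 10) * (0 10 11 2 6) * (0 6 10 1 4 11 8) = [1, 4, 10, 3, 11, 5, 6, 7, 0, 2, 9, 8] = (0 1 4 11 8)(2 10 9)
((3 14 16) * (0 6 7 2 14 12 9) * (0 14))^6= [7, 1, 6, 12, 4, 5, 2, 0, 8, 14, 10, 11, 9, 13, 16, 15, 3]= (0 7)(2 6)(3 12 9 14 16)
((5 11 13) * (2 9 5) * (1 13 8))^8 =(1 13 2 9 5 11 8) =[0, 13, 9, 3, 4, 11, 6, 7, 1, 5, 10, 8, 12, 2]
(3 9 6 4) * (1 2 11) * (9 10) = (1 2 11)(3 10 9 6 4) = [0, 2, 11, 10, 3, 5, 4, 7, 8, 6, 9, 1]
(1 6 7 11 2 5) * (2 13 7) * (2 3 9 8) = (1 6 3 9 8 2 5)(7 11 13) = [0, 6, 5, 9, 4, 1, 3, 11, 2, 8, 10, 13, 12, 7]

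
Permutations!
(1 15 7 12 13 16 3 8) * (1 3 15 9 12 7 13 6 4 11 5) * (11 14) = (1 9 12 6 4 14 11 5)(3 8)(13 16 15) = [0, 9, 2, 8, 14, 1, 4, 7, 3, 12, 10, 5, 6, 16, 11, 13, 15]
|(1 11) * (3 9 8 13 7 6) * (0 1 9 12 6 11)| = 30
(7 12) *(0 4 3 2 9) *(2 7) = (0 4 3 7 12 2 9) = [4, 1, 9, 7, 3, 5, 6, 12, 8, 0, 10, 11, 2]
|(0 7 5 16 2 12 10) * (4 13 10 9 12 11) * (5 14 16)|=|(0 7 14 16 2 11 4 13 10)(9 12)|=18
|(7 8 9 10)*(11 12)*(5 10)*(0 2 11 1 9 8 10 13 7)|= |(0 2 11 12 1 9 5 13 7 10)|= 10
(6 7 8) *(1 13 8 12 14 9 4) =[0, 13, 2, 3, 1, 5, 7, 12, 6, 4, 10, 11, 14, 8, 9] =(1 13 8 6 7 12 14 9 4)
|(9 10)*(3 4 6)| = 6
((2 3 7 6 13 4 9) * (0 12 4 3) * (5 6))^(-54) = (0 12 4 9 2)(3 7 5 6 13) = [12, 1, 0, 7, 9, 6, 13, 5, 8, 2, 10, 11, 4, 3]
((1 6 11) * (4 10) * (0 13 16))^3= (16)(4 10)= [0, 1, 2, 3, 10, 5, 6, 7, 8, 9, 4, 11, 12, 13, 14, 15, 16]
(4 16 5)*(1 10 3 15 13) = (1 10 3 15 13)(4 16 5) = [0, 10, 2, 15, 16, 4, 6, 7, 8, 9, 3, 11, 12, 1, 14, 13, 5]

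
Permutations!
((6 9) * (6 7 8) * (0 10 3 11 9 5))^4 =(0 9 5 11 6 3 8 10 7) =[9, 1, 2, 8, 4, 11, 3, 0, 10, 5, 7, 6]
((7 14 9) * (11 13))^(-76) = (7 9 14) = [0, 1, 2, 3, 4, 5, 6, 9, 8, 14, 10, 11, 12, 13, 7]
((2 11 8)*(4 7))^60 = (11) = [0, 1, 2, 3, 4, 5, 6, 7, 8, 9, 10, 11]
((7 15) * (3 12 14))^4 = (15)(3 12 14) = [0, 1, 2, 12, 4, 5, 6, 7, 8, 9, 10, 11, 14, 13, 3, 15]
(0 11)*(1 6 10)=(0 11)(1 6 10)=[11, 6, 2, 3, 4, 5, 10, 7, 8, 9, 1, 0]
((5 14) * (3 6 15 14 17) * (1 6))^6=(1 3 17 5 14 15 6)=[0, 3, 2, 17, 4, 14, 1, 7, 8, 9, 10, 11, 12, 13, 15, 6, 16, 5]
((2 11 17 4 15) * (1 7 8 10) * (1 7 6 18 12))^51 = (1 12 18 6)(2 11 17 4 15) = [0, 12, 11, 3, 15, 5, 1, 7, 8, 9, 10, 17, 18, 13, 14, 2, 16, 4, 6]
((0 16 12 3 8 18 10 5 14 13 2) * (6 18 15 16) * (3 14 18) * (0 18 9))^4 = (0 15 13 5 3 12 18)(2 9 8 14 10 6 16) = [15, 1, 9, 12, 4, 3, 16, 7, 14, 8, 6, 11, 18, 5, 10, 13, 2, 17, 0]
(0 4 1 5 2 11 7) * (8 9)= (0 4 1 5 2 11 7)(8 9)= [4, 5, 11, 3, 1, 2, 6, 0, 9, 8, 10, 7]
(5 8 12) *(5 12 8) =(12) =[0, 1, 2, 3, 4, 5, 6, 7, 8, 9, 10, 11, 12]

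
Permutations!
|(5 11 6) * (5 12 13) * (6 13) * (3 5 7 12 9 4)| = 9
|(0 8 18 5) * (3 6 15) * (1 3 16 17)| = |(0 8 18 5)(1 3 6 15 16 17)| = 12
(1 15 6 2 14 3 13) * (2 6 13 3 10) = (1 15 13)(2 14 10) = [0, 15, 14, 3, 4, 5, 6, 7, 8, 9, 2, 11, 12, 1, 10, 13]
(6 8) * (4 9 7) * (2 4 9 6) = [0, 1, 4, 3, 6, 5, 8, 9, 2, 7] = (2 4 6 8)(7 9)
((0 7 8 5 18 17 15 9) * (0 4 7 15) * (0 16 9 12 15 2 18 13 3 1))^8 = (0 8 17 3 4 2 5 16 1 7 18 13 9) = [8, 7, 5, 4, 2, 16, 6, 18, 17, 0, 10, 11, 12, 9, 14, 15, 1, 3, 13]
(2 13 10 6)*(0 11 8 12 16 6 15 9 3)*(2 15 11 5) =(0 5 2 13 10 11 8 12 16 6 15 9 3) =[5, 1, 13, 0, 4, 2, 15, 7, 12, 3, 11, 8, 16, 10, 14, 9, 6]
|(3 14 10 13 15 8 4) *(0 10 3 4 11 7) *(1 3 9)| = |(0 10 13 15 8 11 7)(1 3 14 9)| = 28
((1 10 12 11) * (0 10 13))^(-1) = (0 13 1 11 12 10) = [13, 11, 2, 3, 4, 5, 6, 7, 8, 9, 0, 12, 10, 1]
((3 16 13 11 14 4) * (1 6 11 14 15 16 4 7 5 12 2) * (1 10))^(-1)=(1 10 2 12 5 7 14 13 16 15 11 6)(3 4)=[0, 10, 12, 4, 3, 7, 1, 14, 8, 9, 2, 6, 5, 16, 13, 11, 15]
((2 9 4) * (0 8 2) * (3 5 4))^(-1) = (0 4 5 3 9 2 8) = [4, 1, 8, 9, 5, 3, 6, 7, 0, 2]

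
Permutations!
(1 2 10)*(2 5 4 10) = [0, 5, 2, 3, 10, 4, 6, 7, 8, 9, 1] = (1 5 4 10)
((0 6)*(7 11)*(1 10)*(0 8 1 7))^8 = (0 6 8 1 10 7 11) = [6, 10, 2, 3, 4, 5, 8, 11, 1, 9, 7, 0]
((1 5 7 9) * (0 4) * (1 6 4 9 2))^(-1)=(0 4 6 9)(1 2 7 5)=[4, 2, 7, 3, 6, 1, 9, 5, 8, 0]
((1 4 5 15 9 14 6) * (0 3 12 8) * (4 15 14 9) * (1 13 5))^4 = (1 15 4) = [0, 15, 2, 3, 1, 5, 6, 7, 8, 9, 10, 11, 12, 13, 14, 4]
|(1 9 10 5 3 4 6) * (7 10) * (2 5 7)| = 14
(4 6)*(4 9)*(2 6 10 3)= (2 6 9 4 10 3)= [0, 1, 6, 2, 10, 5, 9, 7, 8, 4, 3]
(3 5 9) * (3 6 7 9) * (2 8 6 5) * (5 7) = [0, 1, 8, 2, 4, 3, 5, 9, 6, 7] = (2 8 6 5 3)(7 9)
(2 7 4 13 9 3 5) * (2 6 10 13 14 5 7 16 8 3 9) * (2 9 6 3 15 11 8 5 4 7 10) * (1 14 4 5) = [0, 14, 16, 10, 4, 3, 2, 7, 15, 6, 13, 8, 12, 9, 5, 11, 1] = (1 14 5 3 10 13 9 6 2 16)(8 15 11)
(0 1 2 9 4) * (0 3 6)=(0 1 2 9 4 3 6)=[1, 2, 9, 6, 3, 5, 0, 7, 8, 4]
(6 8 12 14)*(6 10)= [0, 1, 2, 3, 4, 5, 8, 7, 12, 9, 6, 11, 14, 13, 10]= (6 8 12 14 10)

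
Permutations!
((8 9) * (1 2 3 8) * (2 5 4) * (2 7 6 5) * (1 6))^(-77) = [0, 9, 6, 5, 3, 2, 1, 8, 4, 7] = (1 9 7 8 4 3 5 2 6)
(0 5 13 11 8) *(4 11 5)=(0 4 11 8)(5 13)=[4, 1, 2, 3, 11, 13, 6, 7, 0, 9, 10, 8, 12, 5]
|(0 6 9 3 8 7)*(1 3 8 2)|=|(0 6 9 8 7)(1 3 2)|=15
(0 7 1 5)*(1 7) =(7)(0 1 5) =[1, 5, 2, 3, 4, 0, 6, 7]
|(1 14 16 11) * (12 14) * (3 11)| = 6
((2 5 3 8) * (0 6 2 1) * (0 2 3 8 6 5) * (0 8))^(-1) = (0 5)(1 8 2)(3 6) = [5, 8, 1, 6, 4, 0, 3, 7, 2]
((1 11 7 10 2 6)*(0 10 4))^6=(0 7 1 2)(4 11 6 10)=[7, 2, 0, 3, 11, 5, 10, 1, 8, 9, 4, 6]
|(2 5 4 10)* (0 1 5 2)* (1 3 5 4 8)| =7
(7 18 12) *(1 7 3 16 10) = (1 7 18 12 3 16 10) = [0, 7, 2, 16, 4, 5, 6, 18, 8, 9, 1, 11, 3, 13, 14, 15, 10, 17, 12]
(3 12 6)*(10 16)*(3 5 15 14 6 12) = [0, 1, 2, 3, 4, 15, 5, 7, 8, 9, 16, 11, 12, 13, 6, 14, 10] = (5 15 14 6)(10 16)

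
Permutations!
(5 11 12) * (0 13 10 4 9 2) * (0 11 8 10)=(0 13)(2 11 12 5 8 10 4 9)=[13, 1, 11, 3, 9, 8, 6, 7, 10, 2, 4, 12, 5, 0]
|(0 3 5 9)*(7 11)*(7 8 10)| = |(0 3 5 9)(7 11 8 10)| = 4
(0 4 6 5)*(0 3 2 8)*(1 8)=(0 4 6 5 3 2 1 8)=[4, 8, 1, 2, 6, 3, 5, 7, 0]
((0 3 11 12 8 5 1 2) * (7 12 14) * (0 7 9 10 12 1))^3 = (0 14 12)(3 9 8)(5 11 10) = [14, 1, 2, 9, 4, 11, 6, 7, 3, 8, 5, 10, 0, 13, 12]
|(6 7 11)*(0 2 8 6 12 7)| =12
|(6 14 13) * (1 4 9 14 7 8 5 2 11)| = 11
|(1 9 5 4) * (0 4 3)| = |(0 4 1 9 5 3)| = 6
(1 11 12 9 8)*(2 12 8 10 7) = (1 11 8)(2 12 9 10 7) = [0, 11, 12, 3, 4, 5, 6, 2, 1, 10, 7, 8, 9]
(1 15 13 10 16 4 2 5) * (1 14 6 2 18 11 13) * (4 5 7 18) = (1 15)(2 7 18 11 13 10 16 5 14 6) = [0, 15, 7, 3, 4, 14, 2, 18, 8, 9, 16, 13, 12, 10, 6, 1, 5, 17, 11]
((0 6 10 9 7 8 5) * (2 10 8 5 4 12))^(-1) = [5, 1, 12, 3, 8, 7, 0, 9, 6, 10, 2, 11, 4] = (0 5 7 9 10 2 12 4 8 6)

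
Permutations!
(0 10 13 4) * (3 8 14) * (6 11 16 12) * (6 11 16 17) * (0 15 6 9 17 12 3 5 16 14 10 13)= (0 13 4 15 6 14 5 16 3 8 10)(9 17)(11 12)= [13, 1, 2, 8, 15, 16, 14, 7, 10, 17, 0, 12, 11, 4, 5, 6, 3, 9]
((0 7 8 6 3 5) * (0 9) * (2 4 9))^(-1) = (0 9 4 2 5 3 6 8 7) = [9, 1, 5, 6, 2, 3, 8, 0, 7, 4]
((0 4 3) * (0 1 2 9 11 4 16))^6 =(16) =[0, 1, 2, 3, 4, 5, 6, 7, 8, 9, 10, 11, 12, 13, 14, 15, 16]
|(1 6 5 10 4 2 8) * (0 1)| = |(0 1 6 5 10 4 2 8)| = 8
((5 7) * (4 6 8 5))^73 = [0, 1, 2, 3, 5, 6, 7, 8, 4] = (4 5 6 7 8)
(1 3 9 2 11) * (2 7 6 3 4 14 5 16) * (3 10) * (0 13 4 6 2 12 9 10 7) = (0 13 4 14 5 16 12 9)(1 6 7 2 11)(3 10) = [13, 6, 11, 10, 14, 16, 7, 2, 8, 0, 3, 1, 9, 4, 5, 15, 12]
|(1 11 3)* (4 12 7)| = |(1 11 3)(4 12 7)| = 3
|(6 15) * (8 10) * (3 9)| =|(3 9)(6 15)(8 10)| =2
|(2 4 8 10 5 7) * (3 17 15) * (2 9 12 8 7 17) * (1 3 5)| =|(1 3 2 4 7 9 12 8 10)(5 17 15)| =9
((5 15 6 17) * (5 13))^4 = (5 13 17 6 15) = [0, 1, 2, 3, 4, 13, 15, 7, 8, 9, 10, 11, 12, 17, 14, 5, 16, 6]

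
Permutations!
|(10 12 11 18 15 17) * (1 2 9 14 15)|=|(1 2 9 14 15 17 10 12 11 18)|=10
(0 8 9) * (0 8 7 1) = (0 7 1)(8 9) = [7, 0, 2, 3, 4, 5, 6, 1, 9, 8]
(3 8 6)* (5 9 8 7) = (3 7 5 9 8 6) = [0, 1, 2, 7, 4, 9, 3, 5, 6, 8]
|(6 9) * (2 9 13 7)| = 5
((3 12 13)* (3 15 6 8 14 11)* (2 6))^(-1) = (2 15 13 12 3 11 14 8 6) = [0, 1, 15, 11, 4, 5, 2, 7, 6, 9, 10, 14, 3, 12, 8, 13]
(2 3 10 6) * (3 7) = [0, 1, 7, 10, 4, 5, 2, 3, 8, 9, 6] = (2 7 3 10 6)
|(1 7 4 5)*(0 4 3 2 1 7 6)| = 8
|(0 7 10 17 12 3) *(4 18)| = 6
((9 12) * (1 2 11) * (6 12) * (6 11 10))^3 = [0, 6, 12, 3, 4, 5, 11, 7, 8, 2, 9, 10, 1] = (1 6 11 10 9 2 12)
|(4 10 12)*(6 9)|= 6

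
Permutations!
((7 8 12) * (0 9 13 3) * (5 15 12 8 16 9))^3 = (0 12 9)(3 15 16)(5 7 13) = [12, 1, 2, 15, 4, 7, 6, 13, 8, 0, 10, 11, 9, 5, 14, 16, 3]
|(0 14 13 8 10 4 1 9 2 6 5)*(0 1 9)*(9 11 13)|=35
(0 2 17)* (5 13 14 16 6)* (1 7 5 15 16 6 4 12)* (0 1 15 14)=(0 2 17 1 7 5 13)(4 12 15 16)(6 14)=[2, 7, 17, 3, 12, 13, 14, 5, 8, 9, 10, 11, 15, 0, 6, 16, 4, 1]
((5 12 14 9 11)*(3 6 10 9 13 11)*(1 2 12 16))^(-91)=[0, 11, 5, 6, 4, 14, 10, 7, 8, 3, 9, 12, 16, 2, 1, 15, 13]=(1 11 12 16 13 2 5 14)(3 6 10 9)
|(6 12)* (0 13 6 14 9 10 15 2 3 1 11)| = 12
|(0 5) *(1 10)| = 2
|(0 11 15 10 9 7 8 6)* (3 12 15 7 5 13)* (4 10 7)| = |(0 11 4 10 9 5 13 3 12 15 7 8 6)| = 13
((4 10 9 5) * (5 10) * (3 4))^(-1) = (3 5 4)(9 10) = [0, 1, 2, 5, 3, 4, 6, 7, 8, 10, 9]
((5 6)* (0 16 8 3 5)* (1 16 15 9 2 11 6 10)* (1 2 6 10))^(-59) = (0 15 9 6)(1 16 8 3 5)(2 11 10) = [15, 16, 11, 5, 4, 1, 0, 7, 3, 6, 2, 10, 12, 13, 14, 9, 8]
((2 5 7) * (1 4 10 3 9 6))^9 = (1 3)(4 9)(6 10) = [0, 3, 2, 1, 9, 5, 10, 7, 8, 4, 6]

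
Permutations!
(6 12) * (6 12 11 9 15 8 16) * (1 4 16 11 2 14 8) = [0, 4, 14, 3, 16, 5, 2, 7, 11, 15, 10, 9, 12, 13, 8, 1, 6] = (1 4 16 6 2 14 8 11 9 15)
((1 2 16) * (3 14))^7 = (1 2 16)(3 14) = [0, 2, 16, 14, 4, 5, 6, 7, 8, 9, 10, 11, 12, 13, 3, 15, 1]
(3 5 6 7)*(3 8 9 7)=(3 5 6)(7 8 9)=[0, 1, 2, 5, 4, 6, 3, 8, 9, 7]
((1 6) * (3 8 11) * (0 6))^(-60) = (11) = [0, 1, 2, 3, 4, 5, 6, 7, 8, 9, 10, 11]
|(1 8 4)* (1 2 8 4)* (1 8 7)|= |(8)(1 4 2 7)|= 4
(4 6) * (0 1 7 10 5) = (0 1 7 10 5)(4 6) = [1, 7, 2, 3, 6, 0, 4, 10, 8, 9, 5]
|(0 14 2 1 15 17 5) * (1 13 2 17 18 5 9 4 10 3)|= |(0 14 17 9 4 10 3 1 15 18 5)(2 13)|= 22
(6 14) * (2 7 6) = [0, 1, 7, 3, 4, 5, 14, 6, 8, 9, 10, 11, 12, 13, 2] = (2 7 6 14)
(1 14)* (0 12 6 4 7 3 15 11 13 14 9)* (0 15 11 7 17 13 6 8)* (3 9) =(0 12 8)(1 3 11 6 4 17 13 14)(7 9 15) =[12, 3, 2, 11, 17, 5, 4, 9, 0, 15, 10, 6, 8, 14, 1, 7, 16, 13]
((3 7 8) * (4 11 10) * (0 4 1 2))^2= [11, 0, 4, 8, 10, 5, 6, 3, 7, 9, 2, 1]= (0 11 1)(2 4 10)(3 8 7)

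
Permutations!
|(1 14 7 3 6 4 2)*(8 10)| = |(1 14 7 3 6 4 2)(8 10)| = 14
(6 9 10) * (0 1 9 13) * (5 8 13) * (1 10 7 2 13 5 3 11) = [10, 9, 13, 11, 4, 8, 3, 2, 5, 7, 6, 1, 12, 0] = (0 10 6 3 11 1 9 7 2 13)(5 8)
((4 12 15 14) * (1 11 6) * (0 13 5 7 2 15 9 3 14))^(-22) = (0 5 2)(1 6 11)(3 12 14 9 4)(7 15 13) = [5, 6, 0, 12, 3, 2, 11, 15, 8, 4, 10, 1, 14, 7, 9, 13]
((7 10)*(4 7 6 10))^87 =[0, 1, 2, 3, 7, 5, 10, 4, 8, 9, 6] =(4 7)(6 10)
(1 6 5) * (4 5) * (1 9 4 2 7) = (1 6 2 7)(4 5 9) = [0, 6, 7, 3, 5, 9, 2, 1, 8, 4]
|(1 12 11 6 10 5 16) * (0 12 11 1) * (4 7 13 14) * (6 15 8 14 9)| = |(0 12 1 11 15 8 14 4 7 13 9 6 10 5 16)| = 15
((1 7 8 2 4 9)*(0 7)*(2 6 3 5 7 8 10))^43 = [1, 9, 10, 6, 2, 3, 8, 5, 0, 4, 7] = (0 1 9 4 2 10 7 5 3 6 8)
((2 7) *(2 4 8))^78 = [0, 1, 4, 3, 2, 5, 6, 8, 7] = (2 4)(7 8)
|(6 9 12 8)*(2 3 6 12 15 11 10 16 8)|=10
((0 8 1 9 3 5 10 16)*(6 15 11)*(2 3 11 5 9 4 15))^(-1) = (0 16 10 5 15 4 1 8)(2 6 11 9 3) = [16, 8, 6, 2, 1, 15, 11, 7, 0, 3, 5, 9, 12, 13, 14, 4, 10]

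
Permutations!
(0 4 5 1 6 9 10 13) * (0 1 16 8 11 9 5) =(0 4)(1 6 5 16 8 11 9 10 13) =[4, 6, 2, 3, 0, 16, 5, 7, 11, 10, 13, 9, 12, 1, 14, 15, 8]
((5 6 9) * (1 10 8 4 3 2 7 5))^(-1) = (1 9 6 5 7 2 3 4 8 10) = [0, 9, 3, 4, 8, 7, 5, 2, 10, 6, 1]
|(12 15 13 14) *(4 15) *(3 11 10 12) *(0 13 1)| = |(0 13 14 3 11 10 12 4 15 1)| = 10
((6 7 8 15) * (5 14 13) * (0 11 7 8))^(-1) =(0 7 11)(5 13 14)(6 15 8) =[7, 1, 2, 3, 4, 13, 15, 11, 6, 9, 10, 0, 12, 14, 5, 8]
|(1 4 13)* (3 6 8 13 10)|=7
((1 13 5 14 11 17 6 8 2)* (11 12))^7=[0, 6, 17, 3, 4, 2, 12, 7, 11, 9, 10, 5, 13, 8, 1, 15, 16, 14]=(1 6 12 13 8 11 5 2 17 14)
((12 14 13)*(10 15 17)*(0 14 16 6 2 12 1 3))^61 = (0 14 13 1 3)(2 12 16 6)(10 15 17) = [14, 3, 12, 0, 4, 5, 2, 7, 8, 9, 15, 11, 16, 1, 13, 17, 6, 10]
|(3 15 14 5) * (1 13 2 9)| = |(1 13 2 9)(3 15 14 5)| = 4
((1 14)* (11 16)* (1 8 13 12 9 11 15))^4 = (1 12 15 13 16 8 11 14 9) = [0, 12, 2, 3, 4, 5, 6, 7, 11, 1, 10, 14, 15, 16, 9, 13, 8]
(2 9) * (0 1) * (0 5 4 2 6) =(0 1 5 4 2 9 6) =[1, 5, 9, 3, 2, 4, 0, 7, 8, 6]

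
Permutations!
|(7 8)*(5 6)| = |(5 6)(7 8)| = 2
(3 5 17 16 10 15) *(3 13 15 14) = (3 5 17 16 10 14)(13 15) = [0, 1, 2, 5, 4, 17, 6, 7, 8, 9, 14, 11, 12, 15, 3, 13, 10, 16]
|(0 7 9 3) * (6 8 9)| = |(0 7 6 8 9 3)| = 6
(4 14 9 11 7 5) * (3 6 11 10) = (3 6 11 7 5 4 14 9 10) = [0, 1, 2, 6, 14, 4, 11, 5, 8, 10, 3, 7, 12, 13, 9]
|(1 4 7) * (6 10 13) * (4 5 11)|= |(1 5 11 4 7)(6 10 13)|= 15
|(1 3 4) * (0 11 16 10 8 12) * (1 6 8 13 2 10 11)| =|(0 1 3 4 6 8 12)(2 10 13)(11 16)| =42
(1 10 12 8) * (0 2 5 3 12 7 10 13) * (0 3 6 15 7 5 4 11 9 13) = [2, 0, 4, 12, 11, 6, 15, 10, 1, 13, 5, 9, 8, 3, 14, 7] = (0 2 4 11 9 13 3 12 8 1)(5 6 15 7 10)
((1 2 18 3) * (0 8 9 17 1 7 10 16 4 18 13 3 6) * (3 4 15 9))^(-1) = (0 6 18 4 13 2 1 17 9 15 16 10 7 3 8) = [6, 17, 1, 8, 13, 5, 18, 3, 0, 15, 7, 11, 12, 2, 14, 16, 10, 9, 4]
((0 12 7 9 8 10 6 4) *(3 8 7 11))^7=(0 4 6 10 8 3 11 12)(7 9)=[4, 1, 2, 11, 6, 5, 10, 9, 3, 7, 8, 12, 0]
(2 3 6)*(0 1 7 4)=[1, 7, 3, 6, 0, 5, 2, 4]=(0 1 7 4)(2 3 6)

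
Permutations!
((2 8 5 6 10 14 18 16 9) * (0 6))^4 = (0 18 8 10 9)(2 6 16 5 14) = [18, 1, 6, 3, 4, 14, 16, 7, 10, 0, 9, 11, 12, 13, 2, 15, 5, 17, 8]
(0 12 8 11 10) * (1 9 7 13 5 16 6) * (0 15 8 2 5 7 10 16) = (0 12 2 5)(1 9 10 15 8 11 16 6)(7 13) = [12, 9, 5, 3, 4, 0, 1, 13, 11, 10, 15, 16, 2, 7, 14, 8, 6]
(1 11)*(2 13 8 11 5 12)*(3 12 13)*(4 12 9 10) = [0, 5, 3, 9, 12, 13, 6, 7, 11, 10, 4, 1, 2, 8] = (1 5 13 8 11)(2 3 9 10 4 12)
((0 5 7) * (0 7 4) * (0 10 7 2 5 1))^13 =(0 1)(2 10 5 7 4) =[1, 0, 10, 3, 2, 7, 6, 4, 8, 9, 5]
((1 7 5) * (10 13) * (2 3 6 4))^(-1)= [0, 5, 4, 2, 6, 7, 3, 1, 8, 9, 13, 11, 12, 10]= (1 5 7)(2 4 6 3)(10 13)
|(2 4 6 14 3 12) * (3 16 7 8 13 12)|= |(2 4 6 14 16 7 8 13 12)|= 9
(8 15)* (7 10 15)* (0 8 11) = (0 8 7 10 15 11) = [8, 1, 2, 3, 4, 5, 6, 10, 7, 9, 15, 0, 12, 13, 14, 11]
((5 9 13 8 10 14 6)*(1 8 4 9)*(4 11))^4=(1 6 10)(5 14 8)=[0, 6, 2, 3, 4, 14, 10, 7, 5, 9, 1, 11, 12, 13, 8]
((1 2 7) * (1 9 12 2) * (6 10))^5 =(2 7 9 12)(6 10) =[0, 1, 7, 3, 4, 5, 10, 9, 8, 12, 6, 11, 2]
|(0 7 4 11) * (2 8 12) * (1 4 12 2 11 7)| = |(0 1 4 7 12 11)(2 8)| = 6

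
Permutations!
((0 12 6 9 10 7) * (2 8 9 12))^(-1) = (0 7 10 9 8 2)(6 12) = [7, 1, 0, 3, 4, 5, 12, 10, 2, 8, 9, 11, 6]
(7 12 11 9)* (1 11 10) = (1 11 9 7 12 10) = [0, 11, 2, 3, 4, 5, 6, 12, 8, 7, 1, 9, 10]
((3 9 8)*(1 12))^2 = (12)(3 8 9) = [0, 1, 2, 8, 4, 5, 6, 7, 9, 3, 10, 11, 12]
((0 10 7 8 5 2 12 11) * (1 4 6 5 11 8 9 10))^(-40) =[2, 12, 1, 3, 8, 0, 11, 10, 6, 7, 9, 5, 4] =(0 2 1 12 4 8 6 11 5)(7 10 9)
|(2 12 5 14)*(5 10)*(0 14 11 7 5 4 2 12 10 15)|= 12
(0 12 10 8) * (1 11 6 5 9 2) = (0 12 10 8)(1 11 6 5 9 2) = [12, 11, 1, 3, 4, 9, 5, 7, 0, 2, 8, 6, 10]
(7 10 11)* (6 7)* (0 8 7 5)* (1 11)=(0 8 7 10 1 11 6 5)=[8, 11, 2, 3, 4, 0, 5, 10, 7, 9, 1, 6]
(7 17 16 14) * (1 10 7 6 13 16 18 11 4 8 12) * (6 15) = (1 10 7 17 18 11 4 8 12)(6 13 16 14 15) = [0, 10, 2, 3, 8, 5, 13, 17, 12, 9, 7, 4, 1, 16, 15, 6, 14, 18, 11]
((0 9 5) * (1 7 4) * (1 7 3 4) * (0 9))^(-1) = (1 7 4 3)(5 9) = [0, 7, 2, 1, 3, 9, 6, 4, 8, 5]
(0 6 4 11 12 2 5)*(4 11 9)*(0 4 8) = (0 6 11 12 2 5 4 9 8) = [6, 1, 5, 3, 9, 4, 11, 7, 0, 8, 10, 12, 2]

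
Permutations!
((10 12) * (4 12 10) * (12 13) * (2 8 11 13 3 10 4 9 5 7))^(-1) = [0, 1, 7, 4, 10, 9, 6, 5, 2, 12, 3, 8, 13, 11] = (2 7 5 9 12 13 11 8)(3 4 10)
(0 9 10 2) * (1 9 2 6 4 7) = (0 2)(1 9 10 6 4 7) = [2, 9, 0, 3, 7, 5, 4, 1, 8, 10, 6]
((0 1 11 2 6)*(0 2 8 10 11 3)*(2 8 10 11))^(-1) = (0 3 1)(2 10 11 8 6) = [3, 0, 10, 1, 4, 5, 2, 7, 6, 9, 11, 8]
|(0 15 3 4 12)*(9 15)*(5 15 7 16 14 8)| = |(0 9 7 16 14 8 5 15 3 4 12)| = 11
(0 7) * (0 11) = [7, 1, 2, 3, 4, 5, 6, 11, 8, 9, 10, 0] = (0 7 11)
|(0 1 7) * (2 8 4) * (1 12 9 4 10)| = 9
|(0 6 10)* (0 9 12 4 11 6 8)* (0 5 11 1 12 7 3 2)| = 30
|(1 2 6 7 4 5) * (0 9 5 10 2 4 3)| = |(0 9 5 1 4 10 2 6 7 3)| = 10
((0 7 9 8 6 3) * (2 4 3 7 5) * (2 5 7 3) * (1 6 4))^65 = [9, 3, 6, 7, 1, 5, 0, 8, 2, 4] = (0 9 4 1 3 7 8 2 6)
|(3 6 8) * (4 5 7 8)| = 6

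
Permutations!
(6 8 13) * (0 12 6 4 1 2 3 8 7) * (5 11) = (0 12 6 7)(1 2 3 8 13 4)(5 11) = [12, 2, 3, 8, 1, 11, 7, 0, 13, 9, 10, 5, 6, 4]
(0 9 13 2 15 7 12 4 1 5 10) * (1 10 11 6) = [9, 5, 15, 3, 10, 11, 1, 12, 8, 13, 0, 6, 4, 2, 14, 7] = (0 9 13 2 15 7 12 4 10)(1 5 11 6)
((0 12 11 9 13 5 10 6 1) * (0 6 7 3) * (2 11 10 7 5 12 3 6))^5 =(0 3)(1 12)(2 10)(5 11)(6 13)(7 9) =[3, 12, 10, 0, 4, 11, 13, 9, 8, 7, 2, 5, 1, 6]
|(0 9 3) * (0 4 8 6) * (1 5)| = 6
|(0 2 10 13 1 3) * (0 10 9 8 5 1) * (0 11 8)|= 21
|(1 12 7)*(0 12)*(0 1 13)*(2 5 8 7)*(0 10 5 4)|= 20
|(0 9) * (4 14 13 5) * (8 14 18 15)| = |(0 9)(4 18 15 8 14 13 5)| = 14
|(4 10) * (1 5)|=2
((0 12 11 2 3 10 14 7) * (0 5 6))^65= (0 10)(2 5)(3 6)(7 11)(12 14)= [10, 1, 5, 6, 4, 2, 3, 11, 8, 9, 0, 7, 14, 13, 12]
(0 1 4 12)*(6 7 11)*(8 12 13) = (0 1 4 13 8 12)(6 7 11) = [1, 4, 2, 3, 13, 5, 7, 11, 12, 9, 10, 6, 0, 8]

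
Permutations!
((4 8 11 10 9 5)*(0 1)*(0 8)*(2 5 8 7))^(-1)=(0 4 5 2 7 1)(8 9 10 11)=[4, 0, 7, 3, 5, 2, 6, 1, 9, 10, 11, 8]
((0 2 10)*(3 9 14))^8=(0 10 2)(3 14 9)=[10, 1, 0, 14, 4, 5, 6, 7, 8, 3, 2, 11, 12, 13, 9]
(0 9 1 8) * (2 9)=(0 2 9 1 8)=[2, 8, 9, 3, 4, 5, 6, 7, 0, 1]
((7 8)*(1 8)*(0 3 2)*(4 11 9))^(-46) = (0 2 3)(1 7 8)(4 9 11) = [2, 7, 3, 0, 9, 5, 6, 8, 1, 11, 10, 4]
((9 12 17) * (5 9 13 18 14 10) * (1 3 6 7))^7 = (1 7 6 3)(5 10 14 18 13 17 12 9) = [0, 7, 2, 1, 4, 10, 3, 6, 8, 5, 14, 11, 9, 17, 18, 15, 16, 12, 13]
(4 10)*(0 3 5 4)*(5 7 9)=(0 3 7 9 5 4 10)=[3, 1, 2, 7, 10, 4, 6, 9, 8, 5, 0]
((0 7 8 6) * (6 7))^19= [6, 1, 2, 3, 4, 5, 0, 8, 7]= (0 6)(7 8)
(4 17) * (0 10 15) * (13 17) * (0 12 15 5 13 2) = (0 10 5 13 17 4 2)(12 15) = [10, 1, 0, 3, 2, 13, 6, 7, 8, 9, 5, 11, 15, 17, 14, 12, 16, 4]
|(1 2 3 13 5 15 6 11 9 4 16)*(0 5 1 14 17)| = |(0 5 15 6 11 9 4 16 14 17)(1 2 3 13)| = 20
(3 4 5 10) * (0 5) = [5, 1, 2, 4, 0, 10, 6, 7, 8, 9, 3] = (0 5 10 3 4)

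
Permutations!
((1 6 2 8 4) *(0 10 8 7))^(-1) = (0 7 2 6 1 4 8 10) = [7, 4, 6, 3, 8, 5, 1, 2, 10, 9, 0]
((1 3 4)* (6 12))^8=[0, 4, 2, 1, 3, 5, 6, 7, 8, 9, 10, 11, 12]=(12)(1 4 3)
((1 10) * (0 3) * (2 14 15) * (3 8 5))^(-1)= (0 3 5 8)(1 10)(2 15 14)= [3, 10, 15, 5, 4, 8, 6, 7, 0, 9, 1, 11, 12, 13, 2, 14]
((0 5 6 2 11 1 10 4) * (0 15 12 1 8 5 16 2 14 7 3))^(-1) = (0 3 7 14 6 5 8 11 2 16)(1 12 15 4 10) = [3, 12, 16, 7, 10, 8, 5, 14, 11, 9, 1, 2, 15, 13, 6, 4, 0]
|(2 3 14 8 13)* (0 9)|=|(0 9)(2 3 14 8 13)|=10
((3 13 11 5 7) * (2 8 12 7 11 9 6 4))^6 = (2 9 7)(3 8 6)(4 13 12) = [0, 1, 9, 8, 13, 5, 3, 2, 6, 7, 10, 11, 4, 12]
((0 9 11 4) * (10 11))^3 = (0 11 9 4 10) = [11, 1, 2, 3, 10, 5, 6, 7, 8, 4, 0, 9]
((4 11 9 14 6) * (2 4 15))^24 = [0, 1, 9, 3, 14, 5, 4, 7, 8, 15, 10, 6, 12, 13, 2, 11] = (2 9 15 11 6 4 14)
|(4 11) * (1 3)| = |(1 3)(4 11)| = 2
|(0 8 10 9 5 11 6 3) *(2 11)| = |(0 8 10 9 5 2 11 6 3)| = 9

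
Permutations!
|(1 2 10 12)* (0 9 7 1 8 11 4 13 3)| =|(0 9 7 1 2 10 12 8 11 4 13 3)| =12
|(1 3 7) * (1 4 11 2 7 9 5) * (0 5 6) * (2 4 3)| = 8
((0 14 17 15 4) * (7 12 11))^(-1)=(0 4 15 17 14)(7 11 12)=[4, 1, 2, 3, 15, 5, 6, 11, 8, 9, 10, 12, 7, 13, 0, 17, 16, 14]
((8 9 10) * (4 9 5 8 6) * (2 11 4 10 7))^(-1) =(2 7 9 4 11)(5 8)(6 10) =[0, 1, 7, 3, 11, 8, 10, 9, 5, 4, 6, 2]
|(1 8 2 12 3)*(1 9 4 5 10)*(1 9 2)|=12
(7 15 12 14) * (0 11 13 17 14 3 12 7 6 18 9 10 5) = (0 11 13 17 14 6 18 9 10 5)(3 12)(7 15) = [11, 1, 2, 12, 4, 0, 18, 15, 8, 10, 5, 13, 3, 17, 6, 7, 16, 14, 9]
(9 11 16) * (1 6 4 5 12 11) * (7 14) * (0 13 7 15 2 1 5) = (0 13 7 14 15 2 1 6 4)(5 12 11 16 9) = [13, 6, 1, 3, 0, 12, 4, 14, 8, 5, 10, 16, 11, 7, 15, 2, 9]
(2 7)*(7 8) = (2 8 7) = [0, 1, 8, 3, 4, 5, 6, 2, 7]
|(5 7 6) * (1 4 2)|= |(1 4 2)(5 7 6)|= 3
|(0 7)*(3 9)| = 2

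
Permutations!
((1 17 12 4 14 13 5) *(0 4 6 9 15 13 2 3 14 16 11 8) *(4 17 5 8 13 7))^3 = (0 6 7 11)(1 5)(4 13 17 9)(8 12 15 16) = [6, 5, 2, 3, 13, 1, 7, 11, 12, 4, 10, 0, 15, 17, 14, 16, 8, 9]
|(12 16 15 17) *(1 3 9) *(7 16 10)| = |(1 3 9)(7 16 15 17 12 10)| = 6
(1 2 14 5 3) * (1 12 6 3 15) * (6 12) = [0, 2, 14, 6, 4, 15, 3, 7, 8, 9, 10, 11, 12, 13, 5, 1] = (1 2 14 5 15)(3 6)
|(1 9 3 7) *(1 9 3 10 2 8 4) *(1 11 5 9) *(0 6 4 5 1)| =35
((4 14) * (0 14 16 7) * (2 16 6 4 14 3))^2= (0 2 7 3 16)= [2, 1, 7, 16, 4, 5, 6, 3, 8, 9, 10, 11, 12, 13, 14, 15, 0]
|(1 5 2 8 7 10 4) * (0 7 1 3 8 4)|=6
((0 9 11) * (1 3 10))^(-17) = (0 9 11)(1 3 10) = [9, 3, 2, 10, 4, 5, 6, 7, 8, 11, 1, 0]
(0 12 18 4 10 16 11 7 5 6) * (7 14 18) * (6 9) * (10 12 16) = (0 16 11 14 18 4 12 7 5 9 6) = [16, 1, 2, 3, 12, 9, 0, 5, 8, 6, 10, 14, 7, 13, 18, 15, 11, 17, 4]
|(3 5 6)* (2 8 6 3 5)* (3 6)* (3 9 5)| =6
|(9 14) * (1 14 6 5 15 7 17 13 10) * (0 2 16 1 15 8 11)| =10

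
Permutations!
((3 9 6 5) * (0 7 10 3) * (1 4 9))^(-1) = (0 5 6 9 4 1 3 10 7) = [5, 3, 2, 10, 1, 6, 9, 0, 8, 4, 7]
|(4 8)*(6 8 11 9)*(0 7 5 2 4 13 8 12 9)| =|(0 7 5 2 4 11)(6 12 9)(8 13)| =6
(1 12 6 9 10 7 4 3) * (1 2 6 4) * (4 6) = [0, 12, 4, 2, 3, 5, 9, 1, 8, 10, 7, 11, 6] = (1 12 6 9 10 7)(2 4 3)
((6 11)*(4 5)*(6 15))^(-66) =(15) =[0, 1, 2, 3, 4, 5, 6, 7, 8, 9, 10, 11, 12, 13, 14, 15]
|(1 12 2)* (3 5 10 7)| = |(1 12 2)(3 5 10 7)| = 12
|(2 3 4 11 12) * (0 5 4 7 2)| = 15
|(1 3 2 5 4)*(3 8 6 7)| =|(1 8 6 7 3 2 5 4)| =8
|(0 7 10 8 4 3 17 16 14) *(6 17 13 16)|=18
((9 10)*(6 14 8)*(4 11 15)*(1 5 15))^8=[0, 4, 2, 3, 5, 11, 8, 7, 14, 9, 10, 15, 12, 13, 6, 1]=(1 4 5 11 15)(6 8 14)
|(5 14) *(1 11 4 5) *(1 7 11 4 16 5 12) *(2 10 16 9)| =|(1 4 12)(2 10 16 5 14 7 11 9)| =24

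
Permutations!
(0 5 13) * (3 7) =(0 5 13)(3 7) =[5, 1, 2, 7, 4, 13, 6, 3, 8, 9, 10, 11, 12, 0]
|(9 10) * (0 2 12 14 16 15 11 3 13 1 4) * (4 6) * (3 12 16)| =|(0 2 16 15 11 12 14 3 13 1 6 4)(9 10)| =12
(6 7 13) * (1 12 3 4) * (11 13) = [0, 12, 2, 4, 1, 5, 7, 11, 8, 9, 10, 13, 3, 6] = (1 12 3 4)(6 7 11 13)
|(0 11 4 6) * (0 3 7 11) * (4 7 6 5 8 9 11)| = |(3 6)(4 5 8 9 11 7)| = 6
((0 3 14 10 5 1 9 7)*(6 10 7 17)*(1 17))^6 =(0 14)(3 7)(5 6)(10 17) =[14, 1, 2, 7, 4, 6, 5, 3, 8, 9, 17, 11, 12, 13, 0, 15, 16, 10]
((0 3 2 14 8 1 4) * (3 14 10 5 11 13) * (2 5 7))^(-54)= [14, 4, 2, 11, 0, 13, 6, 7, 1, 9, 10, 3, 12, 5, 8]= (0 14 8 1 4)(3 11)(5 13)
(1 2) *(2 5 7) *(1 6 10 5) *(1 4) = (1 4)(2 6 10 5 7) = [0, 4, 6, 3, 1, 7, 10, 2, 8, 9, 5]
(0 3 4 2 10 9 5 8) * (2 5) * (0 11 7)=[3, 1, 10, 4, 5, 8, 6, 0, 11, 2, 9, 7]=(0 3 4 5 8 11 7)(2 10 9)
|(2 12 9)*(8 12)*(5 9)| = |(2 8 12 5 9)| = 5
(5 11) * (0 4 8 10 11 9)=(0 4 8 10 11 5 9)=[4, 1, 2, 3, 8, 9, 6, 7, 10, 0, 11, 5]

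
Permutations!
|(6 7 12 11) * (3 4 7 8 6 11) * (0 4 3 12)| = 6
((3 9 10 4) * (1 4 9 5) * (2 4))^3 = (1 3 2 5 4)(9 10) = [0, 3, 5, 2, 1, 4, 6, 7, 8, 10, 9]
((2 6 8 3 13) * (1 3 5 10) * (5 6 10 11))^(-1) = (1 10 2 13 3)(5 11)(6 8) = [0, 10, 13, 1, 4, 11, 8, 7, 6, 9, 2, 5, 12, 3]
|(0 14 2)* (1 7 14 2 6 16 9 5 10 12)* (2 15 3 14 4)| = |(0 15 3 14 6 16 9 5 10 12 1 7 4 2)| = 14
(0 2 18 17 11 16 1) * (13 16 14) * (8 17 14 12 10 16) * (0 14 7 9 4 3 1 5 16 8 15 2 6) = (0 6)(1 14 13 15 2 18 7 9 4 3)(5 16)(8 17 11 12 10) = [6, 14, 18, 1, 3, 16, 0, 9, 17, 4, 8, 12, 10, 15, 13, 2, 5, 11, 7]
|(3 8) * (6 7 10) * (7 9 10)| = 6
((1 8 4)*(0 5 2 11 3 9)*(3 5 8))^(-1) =(0 9 3 1 4 8)(2 5 11) =[9, 4, 5, 1, 8, 11, 6, 7, 0, 3, 10, 2]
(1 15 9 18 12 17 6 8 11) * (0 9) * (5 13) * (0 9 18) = (0 18 12 17 6 8 11 1 15 9)(5 13) = [18, 15, 2, 3, 4, 13, 8, 7, 11, 0, 10, 1, 17, 5, 14, 9, 16, 6, 12]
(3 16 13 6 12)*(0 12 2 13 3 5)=[12, 1, 13, 16, 4, 0, 2, 7, 8, 9, 10, 11, 5, 6, 14, 15, 3]=(0 12 5)(2 13 6)(3 16)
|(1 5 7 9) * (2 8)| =4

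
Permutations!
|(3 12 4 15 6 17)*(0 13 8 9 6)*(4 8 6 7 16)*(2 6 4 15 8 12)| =8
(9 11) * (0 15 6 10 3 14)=[15, 1, 2, 14, 4, 5, 10, 7, 8, 11, 3, 9, 12, 13, 0, 6]=(0 15 6 10 3 14)(9 11)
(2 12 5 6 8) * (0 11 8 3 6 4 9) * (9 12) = (0 11 8 2 9)(3 6)(4 12 5) = [11, 1, 9, 6, 12, 4, 3, 7, 2, 0, 10, 8, 5]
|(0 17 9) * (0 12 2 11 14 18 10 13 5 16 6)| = 13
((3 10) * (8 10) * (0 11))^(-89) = (0 11)(3 8 10) = [11, 1, 2, 8, 4, 5, 6, 7, 10, 9, 3, 0]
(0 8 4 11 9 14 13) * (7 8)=[7, 1, 2, 3, 11, 5, 6, 8, 4, 14, 10, 9, 12, 0, 13]=(0 7 8 4 11 9 14 13)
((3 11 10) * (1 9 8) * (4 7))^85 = (1 9 8)(3 11 10)(4 7) = [0, 9, 2, 11, 7, 5, 6, 4, 1, 8, 3, 10]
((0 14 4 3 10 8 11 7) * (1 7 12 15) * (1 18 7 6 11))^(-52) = (18) = [0, 1, 2, 3, 4, 5, 6, 7, 8, 9, 10, 11, 12, 13, 14, 15, 16, 17, 18]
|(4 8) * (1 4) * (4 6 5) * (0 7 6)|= 7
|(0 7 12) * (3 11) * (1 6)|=6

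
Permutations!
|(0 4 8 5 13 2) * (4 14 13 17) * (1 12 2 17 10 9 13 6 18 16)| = 56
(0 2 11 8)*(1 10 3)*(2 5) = (0 5 2 11 8)(1 10 3) = [5, 10, 11, 1, 4, 2, 6, 7, 0, 9, 3, 8]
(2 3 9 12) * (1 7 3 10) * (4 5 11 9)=(1 7 3 4 5 11 9 12 2 10)=[0, 7, 10, 4, 5, 11, 6, 3, 8, 12, 1, 9, 2]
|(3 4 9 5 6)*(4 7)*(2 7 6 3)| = |(2 7 4 9 5 3 6)| = 7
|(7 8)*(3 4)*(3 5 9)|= |(3 4 5 9)(7 8)|= 4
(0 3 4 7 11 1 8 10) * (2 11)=(0 3 4 7 2 11 1 8 10)=[3, 8, 11, 4, 7, 5, 6, 2, 10, 9, 0, 1]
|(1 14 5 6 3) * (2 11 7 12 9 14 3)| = |(1 3)(2 11 7 12 9 14 5 6)| = 8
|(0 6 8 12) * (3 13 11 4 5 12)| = |(0 6 8 3 13 11 4 5 12)| = 9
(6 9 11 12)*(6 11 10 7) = (6 9 10 7)(11 12) = [0, 1, 2, 3, 4, 5, 9, 6, 8, 10, 7, 12, 11]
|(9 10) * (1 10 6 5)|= |(1 10 9 6 5)|= 5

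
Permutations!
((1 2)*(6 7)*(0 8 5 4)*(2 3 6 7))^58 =(0 5)(1 6)(2 3)(4 8) =[5, 6, 3, 2, 8, 0, 1, 7, 4]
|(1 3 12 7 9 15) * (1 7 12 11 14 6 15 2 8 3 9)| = |(1 9 2 8 3 11 14 6 15 7)| = 10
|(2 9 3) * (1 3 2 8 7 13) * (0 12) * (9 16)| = 30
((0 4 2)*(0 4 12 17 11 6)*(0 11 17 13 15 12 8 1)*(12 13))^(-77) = (17)(0 8 1)(2 4)(6 11)(13 15) = [8, 0, 4, 3, 2, 5, 11, 7, 1, 9, 10, 6, 12, 15, 14, 13, 16, 17]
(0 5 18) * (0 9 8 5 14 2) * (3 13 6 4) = (0 14 2)(3 13 6 4)(5 18 9 8) = [14, 1, 0, 13, 3, 18, 4, 7, 5, 8, 10, 11, 12, 6, 2, 15, 16, 17, 9]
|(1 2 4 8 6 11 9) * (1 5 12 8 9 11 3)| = |(1 2 4 9 5 12 8 6 3)| = 9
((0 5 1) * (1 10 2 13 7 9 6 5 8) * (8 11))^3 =(0 1 8 11)(2 9 10 7 5 13 6) =[1, 8, 9, 3, 4, 13, 2, 5, 11, 10, 7, 0, 12, 6]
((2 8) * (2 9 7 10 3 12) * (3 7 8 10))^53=[0, 1, 3, 10, 4, 5, 6, 2, 9, 8, 12, 11, 7]=(2 3 10 12 7)(8 9)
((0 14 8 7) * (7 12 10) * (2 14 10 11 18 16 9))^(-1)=(0 7 10)(2 9 16 18 11 12 8 14)=[7, 1, 9, 3, 4, 5, 6, 10, 14, 16, 0, 12, 8, 13, 2, 15, 18, 17, 11]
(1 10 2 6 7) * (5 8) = (1 10 2 6 7)(5 8) = [0, 10, 6, 3, 4, 8, 7, 1, 5, 9, 2]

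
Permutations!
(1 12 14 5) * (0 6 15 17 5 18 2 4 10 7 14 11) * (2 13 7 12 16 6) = [2, 16, 4, 3, 10, 1, 15, 14, 8, 9, 12, 0, 11, 7, 18, 17, 6, 5, 13] = (0 2 4 10 12 11)(1 16 6 15 17 5)(7 14 18 13)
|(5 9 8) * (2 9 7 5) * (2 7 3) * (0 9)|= 7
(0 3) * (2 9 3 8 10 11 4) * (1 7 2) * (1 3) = (0 8 10 11 4 3)(1 7 2 9) = [8, 7, 9, 0, 3, 5, 6, 2, 10, 1, 11, 4]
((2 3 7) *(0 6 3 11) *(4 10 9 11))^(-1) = (0 11 9 10 4 2 7 3 6) = [11, 1, 7, 6, 2, 5, 0, 3, 8, 10, 4, 9]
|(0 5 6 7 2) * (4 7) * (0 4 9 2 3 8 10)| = 10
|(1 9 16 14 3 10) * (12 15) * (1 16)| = 4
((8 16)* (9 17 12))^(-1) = (8 16)(9 12 17) = [0, 1, 2, 3, 4, 5, 6, 7, 16, 12, 10, 11, 17, 13, 14, 15, 8, 9]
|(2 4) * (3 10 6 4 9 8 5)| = 8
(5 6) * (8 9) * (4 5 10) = (4 5 6 10)(8 9) = [0, 1, 2, 3, 5, 6, 10, 7, 9, 8, 4]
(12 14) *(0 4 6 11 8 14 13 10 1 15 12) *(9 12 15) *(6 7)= (15)(0 4 7 6 11 8 14)(1 9 12 13 10)= [4, 9, 2, 3, 7, 5, 11, 6, 14, 12, 1, 8, 13, 10, 0, 15]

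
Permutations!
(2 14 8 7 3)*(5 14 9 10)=(2 9 10 5 14 8 7 3)=[0, 1, 9, 2, 4, 14, 6, 3, 7, 10, 5, 11, 12, 13, 8]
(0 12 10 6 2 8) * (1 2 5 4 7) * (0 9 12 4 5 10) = (0 4 7 1 2 8 9 12)(6 10) = [4, 2, 8, 3, 7, 5, 10, 1, 9, 12, 6, 11, 0]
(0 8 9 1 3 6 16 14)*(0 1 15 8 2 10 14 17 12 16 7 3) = (0 2 10 14 1)(3 6 7)(8 9 15)(12 16 17) = [2, 0, 10, 6, 4, 5, 7, 3, 9, 15, 14, 11, 16, 13, 1, 8, 17, 12]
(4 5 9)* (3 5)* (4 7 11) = [0, 1, 2, 5, 3, 9, 6, 11, 8, 7, 10, 4] = (3 5 9 7 11 4)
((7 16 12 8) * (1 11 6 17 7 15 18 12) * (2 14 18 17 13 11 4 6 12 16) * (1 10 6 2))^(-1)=[0, 7, 4, 3, 1, 5, 10, 17, 12, 9, 16, 13, 11, 6, 2, 8, 18, 15, 14]=(1 7 17 15 8 12 11 13 6 10 16 18 14 2 4)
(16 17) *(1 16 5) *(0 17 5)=(0 17)(1 16 5)=[17, 16, 2, 3, 4, 1, 6, 7, 8, 9, 10, 11, 12, 13, 14, 15, 5, 0]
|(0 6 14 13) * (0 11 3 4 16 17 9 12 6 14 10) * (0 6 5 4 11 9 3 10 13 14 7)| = 22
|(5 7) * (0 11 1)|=|(0 11 1)(5 7)|=6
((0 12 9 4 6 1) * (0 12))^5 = (12) = [0, 1, 2, 3, 4, 5, 6, 7, 8, 9, 10, 11, 12]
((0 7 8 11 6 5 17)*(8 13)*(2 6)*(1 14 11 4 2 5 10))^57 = [2, 0, 11, 3, 14, 8, 5, 6, 1, 9, 17, 13, 12, 10, 7, 15, 16, 4] = (0 2 11 13 10 17 4 14 7 6 5 8 1)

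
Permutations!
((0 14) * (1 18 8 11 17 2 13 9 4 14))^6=(0 2 1 13 18 9 8 4 11 14 17)=[2, 13, 1, 3, 11, 5, 6, 7, 4, 8, 10, 14, 12, 18, 17, 15, 16, 0, 9]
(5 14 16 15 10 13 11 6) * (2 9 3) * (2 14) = (2 9 3 14 16 15 10 13 11 6 5) = [0, 1, 9, 14, 4, 2, 5, 7, 8, 3, 13, 6, 12, 11, 16, 10, 15]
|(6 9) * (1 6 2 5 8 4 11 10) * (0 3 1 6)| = 24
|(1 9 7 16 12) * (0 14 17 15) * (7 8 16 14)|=|(0 7 14 17 15)(1 9 8 16 12)|=5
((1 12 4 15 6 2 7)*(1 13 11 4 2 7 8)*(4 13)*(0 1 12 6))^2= [6, 7, 12, 3, 0, 5, 4, 15, 2, 9, 10, 11, 8, 13, 14, 1]= (0 6 4)(1 7 15)(2 12 8)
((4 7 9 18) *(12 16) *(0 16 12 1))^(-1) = (0 1 16)(4 18 9 7) = [1, 16, 2, 3, 18, 5, 6, 4, 8, 7, 10, 11, 12, 13, 14, 15, 0, 17, 9]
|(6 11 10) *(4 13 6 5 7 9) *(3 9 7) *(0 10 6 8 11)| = 10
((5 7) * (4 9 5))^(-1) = (4 7 5 9) = [0, 1, 2, 3, 7, 9, 6, 5, 8, 4]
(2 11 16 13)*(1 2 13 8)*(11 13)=[0, 2, 13, 3, 4, 5, 6, 7, 1, 9, 10, 16, 12, 11, 14, 15, 8]=(1 2 13 11 16 8)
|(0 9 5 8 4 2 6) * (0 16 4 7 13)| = |(0 9 5 8 7 13)(2 6 16 4)| = 12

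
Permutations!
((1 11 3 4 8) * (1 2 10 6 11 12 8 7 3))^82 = [0, 6, 12, 4, 7, 5, 2, 3, 1, 9, 8, 10, 11] = (1 6 2 12 11 10 8)(3 4 7)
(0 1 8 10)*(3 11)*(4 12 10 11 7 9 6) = (0 1 8 11 3 7 9 6 4 12 10) = [1, 8, 2, 7, 12, 5, 4, 9, 11, 6, 0, 3, 10]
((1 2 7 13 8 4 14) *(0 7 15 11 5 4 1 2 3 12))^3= (0 8 12 13 3 7 1)(2 5)(4 15)(11 14)= [8, 0, 5, 7, 15, 2, 6, 1, 12, 9, 10, 14, 13, 3, 11, 4]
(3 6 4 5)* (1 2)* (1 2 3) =[0, 3, 2, 6, 5, 1, 4] =(1 3 6 4 5)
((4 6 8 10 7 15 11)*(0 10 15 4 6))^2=(0 7)(4 10)(6 15)(8 11)=[7, 1, 2, 3, 10, 5, 15, 0, 11, 9, 4, 8, 12, 13, 14, 6]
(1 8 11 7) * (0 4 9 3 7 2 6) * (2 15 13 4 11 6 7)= (0 11 15 13 4 9 3 2 7 1 8 6)= [11, 8, 7, 2, 9, 5, 0, 1, 6, 3, 10, 15, 12, 4, 14, 13]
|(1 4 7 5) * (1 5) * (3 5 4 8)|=|(1 8 3 5 4 7)|=6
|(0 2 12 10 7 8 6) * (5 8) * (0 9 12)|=14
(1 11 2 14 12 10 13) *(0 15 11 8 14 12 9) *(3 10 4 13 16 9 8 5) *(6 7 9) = (0 15 11 2 12 4 13 1 5 3 10 16 6 7 9)(8 14) = [15, 5, 12, 10, 13, 3, 7, 9, 14, 0, 16, 2, 4, 1, 8, 11, 6]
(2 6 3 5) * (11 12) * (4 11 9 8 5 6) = (2 4 11 12 9 8 5)(3 6) = [0, 1, 4, 6, 11, 2, 3, 7, 5, 8, 10, 12, 9]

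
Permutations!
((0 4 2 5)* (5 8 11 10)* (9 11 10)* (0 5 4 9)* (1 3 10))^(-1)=[11, 8, 4, 1, 10, 5, 6, 7, 2, 0, 3, 9]=(0 11 9)(1 8 2 4 10 3)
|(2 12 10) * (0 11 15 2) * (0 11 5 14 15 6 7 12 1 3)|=|(0 5 14 15 2 1 3)(6 7 12 10 11)|=35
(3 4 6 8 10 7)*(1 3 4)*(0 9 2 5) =(0 9 2 5)(1 3)(4 6 8 10 7) =[9, 3, 5, 1, 6, 0, 8, 4, 10, 2, 7]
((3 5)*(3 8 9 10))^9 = (3 10 9 8 5) = [0, 1, 2, 10, 4, 3, 6, 7, 5, 8, 9]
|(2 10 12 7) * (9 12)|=5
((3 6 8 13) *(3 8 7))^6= (13)= [0, 1, 2, 3, 4, 5, 6, 7, 8, 9, 10, 11, 12, 13]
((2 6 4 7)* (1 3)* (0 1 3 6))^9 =[4, 7, 6, 3, 0, 5, 2, 1] =(0 4)(1 7)(2 6)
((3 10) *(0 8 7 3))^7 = [7, 1, 2, 0, 4, 5, 6, 10, 3, 9, 8] = (0 7 10 8 3)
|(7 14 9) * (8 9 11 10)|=6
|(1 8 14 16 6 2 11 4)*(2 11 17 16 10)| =10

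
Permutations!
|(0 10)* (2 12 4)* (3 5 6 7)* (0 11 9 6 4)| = |(0 10 11 9 6 7 3 5 4 2 12)| = 11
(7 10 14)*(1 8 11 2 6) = (1 8 11 2 6)(7 10 14) = [0, 8, 6, 3, 4, 5, 1, 10, 11, 9, 14, 2, 12, 13, 7]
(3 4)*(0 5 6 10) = [5, 1, 2, 4, 3, 6, 10, 7, 8, 9, 0] = (0 5 6 10)(3 4)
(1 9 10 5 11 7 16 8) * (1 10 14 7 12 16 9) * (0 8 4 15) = (0 8 10 5 11 12 16 4 15)(7 9 14) = [8, 1, 2, 3, 15, 11, 6, 9, 10, 14, 5, 12, 16, 13, 7, 0, 4]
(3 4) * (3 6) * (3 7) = [0, 1, 2, 4, 6, 5, 7, 3] = (3 4 6 7)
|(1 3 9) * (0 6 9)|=|(0 6 9 1 3)|=5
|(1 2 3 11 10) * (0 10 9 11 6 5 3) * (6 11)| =|(0 10 1 2)(3 11 9 6 5)| =20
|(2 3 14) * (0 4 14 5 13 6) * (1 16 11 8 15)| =|(0 4 14 2 3 5 13 6)(1 16 11 8 15)| =40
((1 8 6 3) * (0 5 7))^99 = (1 3 6 8) = [0, 3, 2, 6, 4, 5, 8, 7, 1]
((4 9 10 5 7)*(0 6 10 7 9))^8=(0 6 10 5 9 7 4)=[6, 1, 2, 3, 0, 9, 10, 4, 8, 7, 5]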